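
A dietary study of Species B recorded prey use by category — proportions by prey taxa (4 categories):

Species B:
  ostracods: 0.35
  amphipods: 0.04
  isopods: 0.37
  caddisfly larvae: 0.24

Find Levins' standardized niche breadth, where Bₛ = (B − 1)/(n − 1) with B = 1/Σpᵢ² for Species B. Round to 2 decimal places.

Σpᵢ² = 0.35² + 0.04² + 0.37² + 0.24² = 0.1225 + 0.0016 + 0.1369 + 0.0576 = 0.3186
B = 1 / 0.3186 = 3.1387
Bₛ = (B − 1)/(n − 1) = (3.1387 − 1)/(4 − 1) = 2.1387/3 = 0.7129

0.71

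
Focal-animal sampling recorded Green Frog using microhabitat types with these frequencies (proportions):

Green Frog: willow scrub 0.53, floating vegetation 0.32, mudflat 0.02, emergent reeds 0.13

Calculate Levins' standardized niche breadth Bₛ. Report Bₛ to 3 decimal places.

Σpᵢ² = 0.53² + 0.32² + 0.02² + 0.13² = 0.2809 + 0.1024 + 0.0004 + 0.0169 = 0.4006
B = 1 / 0.4006 = 2.49626
Bₛ = (B − 1)/(n − 1) = (2.49626 − 1)/(4 − 1) = 1.49626/3 = 0.49875

0.499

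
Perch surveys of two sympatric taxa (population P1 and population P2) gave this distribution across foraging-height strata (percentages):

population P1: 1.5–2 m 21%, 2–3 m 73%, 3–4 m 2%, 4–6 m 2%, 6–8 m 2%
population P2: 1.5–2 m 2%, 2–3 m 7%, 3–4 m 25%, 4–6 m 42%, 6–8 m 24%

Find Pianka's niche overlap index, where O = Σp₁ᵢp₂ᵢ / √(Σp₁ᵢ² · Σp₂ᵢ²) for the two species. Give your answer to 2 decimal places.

0.18

Convert percentages to proportions (divide by 100).
Σ p₁ᵢp₂ᵢ = 0.0042 + 0.0511 + 0.0050 + 0.0084 + 0.0048 = 0.0735
Σp_1ᵢ² = 0.21² + 0.73² + 0.02² + 0.02² + 0.02² = 0.0441 + 0.5329 + 0.0004 + 0.0004 + 0.0004 = 0.5782
Σp_2ᵢ² = 0.02² + 0.07² + 0.25² + 0.42² + 0.24² = 0.0004 + 0.0049 + 0.0625 + 0.1764 + 0.0576 = 0.3018
O = 0.0735 / √(0.5782 × 0.3018) = 0.0735 / 0.41773 = 0.1760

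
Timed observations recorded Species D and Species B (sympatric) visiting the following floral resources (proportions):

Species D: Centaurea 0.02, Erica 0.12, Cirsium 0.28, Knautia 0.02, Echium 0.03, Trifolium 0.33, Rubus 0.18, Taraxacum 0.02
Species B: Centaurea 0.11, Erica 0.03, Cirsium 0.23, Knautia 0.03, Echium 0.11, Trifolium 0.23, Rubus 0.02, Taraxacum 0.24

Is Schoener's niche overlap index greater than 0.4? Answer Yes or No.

Σ|p₁ᵢ − p₂ᵢ| = 0.09 + 0.09 + 0.05 + 0.01 + 0.08 + 0.10 + 0.16 + 0.22 = 0.80
D = 1 − ½ × 0.80 = 1 − 0.400 = 0.6000
D = 0.6000 > 0.4 → Yes.

Yes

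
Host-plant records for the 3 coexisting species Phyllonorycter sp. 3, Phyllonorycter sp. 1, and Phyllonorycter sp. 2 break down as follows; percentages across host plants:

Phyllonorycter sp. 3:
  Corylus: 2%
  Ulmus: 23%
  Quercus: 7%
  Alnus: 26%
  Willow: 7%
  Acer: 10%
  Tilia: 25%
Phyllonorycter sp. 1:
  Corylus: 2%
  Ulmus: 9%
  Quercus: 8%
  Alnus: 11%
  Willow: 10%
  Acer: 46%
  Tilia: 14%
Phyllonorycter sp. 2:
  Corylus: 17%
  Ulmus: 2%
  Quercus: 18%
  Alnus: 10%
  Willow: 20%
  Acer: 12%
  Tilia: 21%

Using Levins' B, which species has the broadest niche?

Phyllonorycter sp. 2

Convert percentages to proportions (divide by 100).
Σp_3ᵢ² = 0.02² + 0.23² + 0.07² + 0.26² + 0.07² + 0.10² + 0.25² = 0.0004 + 0.0529 + 0.0049 + 0.0676 + 0.0049 + 0.0100 + 0.0625 = 0.2032
B_3 = 1 / 0.2032 = 4.9213
Σp_1ᵢ² = 0.02² + 0.09² + 0.08² + 0.11² + 0.10² + 0.46² + 0.14² = 0.0004 + 0.0081 + 0.0064 + 0.0121 + 0.0100 + 0.2116 + 0.0196 = 0.2682
B_1 = 1 / 0.2682 = 3.7286
Σp_2ᵢ² = 0.17² + 0.02² + 0.18² + 0.10² + 0.20² + 0.12² + 0.21² = 0.0289 + 0.0004 + 0.0324 + 0.0100 + 0.0400 + 0.0144 + 0.0441 = 0.1702
B_2 = 1 / 0.1702 = 5.8754
Highest B → broadest niche (most generalist): Phyllonorycter sp. 2 (B = 5.88).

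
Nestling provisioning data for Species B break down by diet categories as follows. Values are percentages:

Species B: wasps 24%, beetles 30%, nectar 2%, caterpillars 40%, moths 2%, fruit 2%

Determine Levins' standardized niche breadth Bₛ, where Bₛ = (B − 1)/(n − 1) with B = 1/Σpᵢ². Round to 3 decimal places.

Convert percentages to proportions (divide by 100).
Σpᵢ² = 0.24² + 0.30² + 0.02² + 0.40² + 0.02² + 0.02² = 0.0576 + 0.0900 + 0.0004 + 0.1600 + 0.0004 + 0.0004 = 0.3088
B = 1 / 0.3088 = 3.23834
Bₛ = (B − 1)/(n − 1) = (3.23834 − 1)/(6 − 1) = 2.23834/5 = 0.44767

0.448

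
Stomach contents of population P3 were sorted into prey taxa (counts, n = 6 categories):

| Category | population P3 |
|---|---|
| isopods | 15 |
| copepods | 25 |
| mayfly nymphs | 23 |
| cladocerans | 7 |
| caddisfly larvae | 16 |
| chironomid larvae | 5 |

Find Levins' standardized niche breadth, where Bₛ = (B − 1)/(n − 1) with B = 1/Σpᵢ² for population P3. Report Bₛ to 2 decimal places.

Proportions for population P3 (n=91): 15/91=0.1648, 25/91=0.2747, 23/91=0.2527, 7/91=0.0769, 16/91=0.1758, 5/91=0.0549
Σpᵢ² = 0.1648² + 0.2747² + 0.2527² + 0.0769² + 0.1758² + 0.0549² = 0.027159 + 0.075460 + 0.063857 + 0.005914 + 0.030906 + 0.003014 = 0.206310
B = 1 / 0.206310 = 4.8471
Bₛ = (B − 1)/(n − 1) = (4.8471 − 1)/(6 − 1) = 3.8471/5 = 0.7694

0.77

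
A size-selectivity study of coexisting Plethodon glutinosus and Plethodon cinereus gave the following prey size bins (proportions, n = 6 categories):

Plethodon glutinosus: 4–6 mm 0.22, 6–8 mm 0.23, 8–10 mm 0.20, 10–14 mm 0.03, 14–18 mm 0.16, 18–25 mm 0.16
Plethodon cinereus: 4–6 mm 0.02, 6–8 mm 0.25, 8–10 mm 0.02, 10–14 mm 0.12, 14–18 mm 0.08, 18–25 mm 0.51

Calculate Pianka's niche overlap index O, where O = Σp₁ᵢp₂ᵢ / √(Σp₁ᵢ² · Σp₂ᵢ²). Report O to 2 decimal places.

0.64

Σ p₁ᵢp₂ᵢ = 0.0044 + 0.0575 + 0.0040 + 0.0036 + 0.0128 + 0.0816 = 0.1639
Σp_1ᵢ² = 0.22² + 0.23² + 0.20² + 0.03² + 0.16² + 0.16² = 0.0484 + 0.0529 + 0.0400 + 0.0009 + 0.0256 + 0.0256 = 0.1934
Σp_2ᵢ² = 0.02² + 0.25² + 0.02² + 0.12² + 0.08² + 0.51² = 0.0004 + 0.0625 + 0.0004 + 0.0144 + 0.0064 + 0.2601 = 0.3442
O = 0.1639 / √(0.1934 × 0.3442) = 0.1639 / 0.25801 = 0.6352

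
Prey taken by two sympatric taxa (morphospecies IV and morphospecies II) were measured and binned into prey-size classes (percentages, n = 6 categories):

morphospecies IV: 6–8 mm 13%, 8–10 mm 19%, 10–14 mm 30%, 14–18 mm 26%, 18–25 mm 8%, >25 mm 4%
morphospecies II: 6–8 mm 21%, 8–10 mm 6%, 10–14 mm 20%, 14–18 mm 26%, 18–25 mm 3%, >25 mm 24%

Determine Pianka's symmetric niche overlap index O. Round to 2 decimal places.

Convert percentages to proportions (divide by 100).
Σ p₁ᵢp₂ᵢ = 0.0273 + 0.0114 + 0.0600 + 0.0676 + 0.0024 + 0.0096 = 0.1783
Σp_1ᵢ² = 0.13² + 0.19² + 0.30² + 0.26² + 0.08² + 0.04² = 0.0169 + 0.0361 + 0.0900 + 0.0676 + 0.0064 + 0.0016 = 0.2186
Σp_2ᵢ² = 0.21² + 0.06² + 0.20² + 0.26² + 0.03² + 0.24² = 0.0441 + 0.0036 + 0.0400 + 0.0676 + 0.0009 + 0.0576 = 0.2138
O = 0.1783 / √(0.2186 × 0.2138) = 0.1783 / 0.21619 = 0.8247

0.82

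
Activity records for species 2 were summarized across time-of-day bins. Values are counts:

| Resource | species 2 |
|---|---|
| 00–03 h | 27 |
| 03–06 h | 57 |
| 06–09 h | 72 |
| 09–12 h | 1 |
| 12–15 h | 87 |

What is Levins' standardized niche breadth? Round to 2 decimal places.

Proportions for species 2 (n=244): 27/244=0.1107, 57/244=0.2336, 72/244=0.2951, 1/244=0.0041, 87/244=0.3566
Σpᵢ² = 0.1107² + 0.2336² + 0.2951² + 0.0041² + 0.3566² = 0.012254 + 0.054569 + 0.087084 + 0.000017 + 0.127164 = 0.281088
B = 1 / 0.281088 = 3.5576
Bₛ = (B − 1)/(n − 1) = (3.5576 − 1)/(5 − 1) = 2.5576/4 = 0.6394

0.64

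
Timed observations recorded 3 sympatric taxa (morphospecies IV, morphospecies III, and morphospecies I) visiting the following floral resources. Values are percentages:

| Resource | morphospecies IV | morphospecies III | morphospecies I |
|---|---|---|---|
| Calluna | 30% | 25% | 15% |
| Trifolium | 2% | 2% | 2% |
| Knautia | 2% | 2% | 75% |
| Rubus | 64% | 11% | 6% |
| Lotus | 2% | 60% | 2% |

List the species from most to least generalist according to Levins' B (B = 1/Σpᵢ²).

morphospecies III > morphospecies IV > morphospecies I

Convert percentages to proportions (divide by 100).
Σp_IVᵢ² = 0.30² + 0.02² + 0.02² + 0.64² + 0.02² = 0.0900 + 0.0004 + 0.0004 + 0.4096 + 0.0004 = 0.5008
B_IV = 1 / 0.5008 = 1.9968
Σp_IIIᵢ² = 0.25² + 0.02² + 0.02² + 0.11² + 0.60² = 0.0625 + 0.0004 + 0.0004 + 0.0121 + 0.3600 = 0.4354
B_III = 1 / 0.4354 = 2.2967
Σp_Iᵢ² = 0.15² + 0.02² + 0.75² + 0.06² + 0.02² = 0.0225 + 0.0004 + 0.5625 + 0.0036 + 0.0004 = 0.5894
B_I = 1 / 0.5894 = 1.6966
Ranking by B (broadest → narrowest): morphospecies III (2.30) > morphospecies IV (2.00) > morphospecies I (1.70)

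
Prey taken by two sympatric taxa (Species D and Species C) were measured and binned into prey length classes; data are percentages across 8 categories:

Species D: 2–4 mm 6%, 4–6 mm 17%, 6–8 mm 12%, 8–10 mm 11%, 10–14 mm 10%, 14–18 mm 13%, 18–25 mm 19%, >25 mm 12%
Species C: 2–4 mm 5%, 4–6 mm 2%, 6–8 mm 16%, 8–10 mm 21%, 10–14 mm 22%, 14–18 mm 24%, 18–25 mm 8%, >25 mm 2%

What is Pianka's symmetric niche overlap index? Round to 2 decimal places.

0.75

Convert percentages to proportions (divide by 100).
Σ p₁ᵢp₂ᵢ = 0.0030 + 0.0034 + 0.0192 + 0.0231 + 0.0220 + 0.0312 + 0.0152 + 0.0024 = 0.1195
Σp_1ᵢ² = 0.06² + 0.17² + 0.12² + 0.11² + 0.10² + 0.13² + 0.19² + 0.12² = 0.0036 + 0.0289 + 0.0144 + 0.0121 + 0.0100 + 0.0169 + 0.0361 + 0.0144 = 0.1364
Σp_2ᵢ² = 0.05² + 0.02² + 0.16² + 0.21² + 0.22² + 0.24² + 0.08² + 0.02² = 0.0025 + 0.0004 + 0.0256 + 0.0441 + 0.0484 + 0.0576 + 0.0064 + 0.0004 = 0.1854
O = 0.1195 / √(0.1364 × 0.1854) = 0.1195 / 0.15902 = 0.7515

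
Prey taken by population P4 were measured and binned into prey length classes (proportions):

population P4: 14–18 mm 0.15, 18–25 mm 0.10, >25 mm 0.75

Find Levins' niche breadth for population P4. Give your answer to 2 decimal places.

Σpᵢ² = 0.15² + 0.10² + 0.75² = 0.0225 + 0.0100 + 0.5625 = 0.5950
B = 1 / 0.5950 = 1.6807

1.68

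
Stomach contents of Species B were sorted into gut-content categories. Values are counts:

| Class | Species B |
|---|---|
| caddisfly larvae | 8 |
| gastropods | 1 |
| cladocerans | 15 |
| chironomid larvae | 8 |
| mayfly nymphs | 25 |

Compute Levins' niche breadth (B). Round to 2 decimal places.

3.32

Proportions for Species B (n=57): 8/57=0.1404, 1/57=0.0175, 15/57=0.2632, 8/57=0.1404, 25/57=0.4386
Σpᵢ² = 0.1404² + 0.0175² + 0.2632² + 0.1404² + 0.4386² = 0.019712 + 0.000306 + 0.069274 + 0.019712 + 0.192370 = 0.301374
B = 1 / 0.301374 = 3.3181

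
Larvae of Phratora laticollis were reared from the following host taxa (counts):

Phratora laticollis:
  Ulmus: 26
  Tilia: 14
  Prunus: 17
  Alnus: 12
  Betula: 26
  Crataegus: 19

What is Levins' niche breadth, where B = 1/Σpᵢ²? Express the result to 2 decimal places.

5.55

Proportions for Phratora laticollis (n=114): 26/114=0.2281, 14/114=0.1228, 17/114=0.1491, 12/114=0.1053, 26/114=0.2281, 19/114=0.1667
Σpᵢ² = 0.2281² + 0.1228² + 0.1491² + 0.1053² + 0.2281² + 0.1667² = 0.052030 + 0.015080 + 0.022231 + 0.011088 + 0.052030 + 0.027789 = 0.180248
B = 1 / 0.180248 = 5.5479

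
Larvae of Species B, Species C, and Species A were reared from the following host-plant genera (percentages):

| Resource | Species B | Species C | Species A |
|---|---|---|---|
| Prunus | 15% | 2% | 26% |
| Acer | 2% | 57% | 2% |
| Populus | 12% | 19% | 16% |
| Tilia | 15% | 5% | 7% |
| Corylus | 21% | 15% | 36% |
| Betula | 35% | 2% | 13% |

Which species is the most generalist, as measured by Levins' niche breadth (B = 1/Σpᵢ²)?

Species B

Convert percentages to proportions (divide by 100).
Σp_Bᵢ² = 0.15² + 0.02² + 0.12² + 0.15² + 0.21² + 0.35² = 0.0225 + 0.0004 + 0.0144 + 0.0225 + 0.0441 + 0.1225 = 0.2264
B_B = 1 / 0.2264 = 4.4170
Σp_Cᵢ² = 0.02² + 0.57² + 0.19² + 0.05² + 0.15² + 0.02² = 0.0004 + 0.3249 + 0.0361 + 0.0025 + 0.0225 + 0.0004 = 0.3868
B_C = 1 / 0.3868 = 2.5853
Σp_Aᵢ² = 0.26² + 0.02² + 0.16² + 0.07² + 0.36² + 0.13² = 0.0676 + 0.0004 + 0.0256 + 0.0049 + 0.1296 + 0.0169 = 0.2450
B_A = 1 / 0.2450 = 4.0816
Highest B → broadest niche (most generalist): Species B (B = 4.42).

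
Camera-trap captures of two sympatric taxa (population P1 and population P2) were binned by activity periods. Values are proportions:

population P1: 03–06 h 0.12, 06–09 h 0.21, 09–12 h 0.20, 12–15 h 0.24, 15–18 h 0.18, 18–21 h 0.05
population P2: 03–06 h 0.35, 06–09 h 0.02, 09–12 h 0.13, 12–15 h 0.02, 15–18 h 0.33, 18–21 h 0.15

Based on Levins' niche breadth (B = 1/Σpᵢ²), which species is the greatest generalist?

population P1

Σp_P1ᵢ² = 0.12² + 0.21² + 0.20² + 0.24² + 0.18² + 0.05² = 0.0144 + 0.0441 + 0.0400 + 0.0576 + 0.0324 + 0.0025 = 0.1910
B_P1 = 1 / 0.1910 = 5.2356
Σp_P2ᵢ² = 0.35² + 0.02² + 0.13² + 0.02² + 0.33² + 0.15² = 0.1225 + 0.0004 + 0.0169 + 0.0004 + 0.1089 + 0.0225 = 0.2716
B_P2 = 1 / 0.2716 = 3.6819
Highest B → broadest niche (most generalist): population P1 (B = 5.24).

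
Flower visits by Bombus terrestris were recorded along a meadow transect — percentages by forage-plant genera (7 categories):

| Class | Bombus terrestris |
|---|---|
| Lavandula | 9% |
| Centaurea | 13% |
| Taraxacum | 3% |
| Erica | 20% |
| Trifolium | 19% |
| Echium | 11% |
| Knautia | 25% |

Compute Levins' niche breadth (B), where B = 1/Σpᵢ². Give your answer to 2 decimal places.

Convert percentages to proportions (divide by 100).
Σpᵢ² = 0.09² + 0.13² + 0.03² + 0.20² + 0.19² + 0.11² + 0.25² = 0.0081 + 0.0169 + 0.0009 + 0.0400 + 0.0361 + 0.0121 + 0.0625 = 0.1766
B = 1 / 0.1766 = 5.6625

5.66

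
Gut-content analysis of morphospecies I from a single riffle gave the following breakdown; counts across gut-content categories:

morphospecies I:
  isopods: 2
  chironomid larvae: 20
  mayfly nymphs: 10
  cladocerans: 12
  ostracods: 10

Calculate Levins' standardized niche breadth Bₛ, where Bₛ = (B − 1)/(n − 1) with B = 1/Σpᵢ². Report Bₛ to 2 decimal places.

Proportions for morphospecies I (n=54): 2/54=0.0370, 20/54=0.3704, 10/54=0.1852, 12/54=0.2222, 10/54=0.1852
Σpᵢ² = 0.0370² + 0.3704² + 0.1852² + 0.2222² + 0.1852² = 0.001369 + 0.137196 + 0.034299 + 0.049373 + 0.034299 = 0.256536
B = 1 / 0.256536 = 3.8981
Bₛ = (B − 1)/(n − 1) = (3.8981 − 1)/(5 − 1) = 2.8981/4 = 0.7245

0.72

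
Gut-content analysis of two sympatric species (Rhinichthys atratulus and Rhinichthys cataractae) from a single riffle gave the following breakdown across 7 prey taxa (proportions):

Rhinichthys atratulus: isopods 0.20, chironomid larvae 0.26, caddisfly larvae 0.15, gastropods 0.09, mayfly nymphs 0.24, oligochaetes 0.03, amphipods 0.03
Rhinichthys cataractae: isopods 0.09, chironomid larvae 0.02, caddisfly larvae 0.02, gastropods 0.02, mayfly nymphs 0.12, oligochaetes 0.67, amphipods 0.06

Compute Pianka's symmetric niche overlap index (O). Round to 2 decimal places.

Σ p₁ᵢp₂ᵢ = 0.0180 + 0.0052 + 0.0030 + 0.0018 + 0.0288 + 0.0201 + 0.0018 = 0.0787
Σp_1ᵢ² = 0.20² + 0.26² + 0.15² + 0.09² + 0.24² + 0.03² + 0.03² = 0.0400 + 0.0676 + 0.0225 + 0.0081 + 0.0576 + 0.0009 + 0.0009 = 0.1976
Σp_2ᵢ² = 0.09² + 0.02² + 0.02² + 0.02² + 0.12² + 0.67² + 0.06² = 0.0081 + 0.0004 + 0.0004 + 0.0004 + 0.0144 + 0.4489 + 0.0036 = 0.4762
O = 0.0787 / √(0.1976 × 0.4762) = 0.0787 / 0.30675 = 0.2566

0.26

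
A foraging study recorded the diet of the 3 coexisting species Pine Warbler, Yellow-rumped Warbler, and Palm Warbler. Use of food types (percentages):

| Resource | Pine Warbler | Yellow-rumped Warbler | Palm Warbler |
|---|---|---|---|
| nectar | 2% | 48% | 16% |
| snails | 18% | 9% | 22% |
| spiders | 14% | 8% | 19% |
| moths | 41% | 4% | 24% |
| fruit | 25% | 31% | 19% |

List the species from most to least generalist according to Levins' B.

Convert percentages to proportions (divide by 100).
Σp_Pineᵢ² = 0.02² + 0.18² + 0.14² + 0.41² + 0.25² = 0.0004 + 0.0324 + 0.0196 + 0.1681 + 0.0625 = 0.2830
B_Pine = 1 / 0.2830 = 3.5336
Σp_Yellᵢ² = 0.48² + 0.09² + 0.08² + 0.04² + 0.31² = 0.2304 + 0.0081 + 0.0064 + 0.0016 + 0.0961 = 0.3426
B_Yell = 1 / 0.3426 = 2.9189
Σp_Palmᵢ² = 0.16² + 0.22² + 0.19² + 0.24² + 0.19² = 0.0256 + 0.0484 + 0.0361 + 0.0576 + 0.0361 = 0.2038
B_Palm = 1 / 0.2038 = 4.9068
Ranking by B (broadest → narrowest): Palm Warbler (4.91) > Pine Warbler (3.53) > Yellow-rumped Warbler (2.92)

Palm Warbler > Pine Warbler > Yellow-rumped Warbler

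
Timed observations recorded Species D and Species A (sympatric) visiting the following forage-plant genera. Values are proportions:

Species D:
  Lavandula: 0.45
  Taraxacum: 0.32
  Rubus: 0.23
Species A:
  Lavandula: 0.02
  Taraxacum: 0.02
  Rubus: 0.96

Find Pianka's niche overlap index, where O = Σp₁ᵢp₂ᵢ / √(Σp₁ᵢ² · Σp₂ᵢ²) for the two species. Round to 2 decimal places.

Σ p₁ᵢp₂ᵢ = 0.0090 + 0.0064 + 0.2208 = 0.2362
Σp_1ᵢ² = 0.45² + 0.32² + 0.23² = 0.2025 + 0.1024 + 0.0529 = 0.3578
Σp_2ᵢ² = 0.02² + 0.02² + 0.96² = 0.0004 + 0.0004 + 0.9216 = 0.9224
O = 0.2362 / √(0.3578 × 0.9224) = 0.2362 / 0.57449 = 0.4111

0.41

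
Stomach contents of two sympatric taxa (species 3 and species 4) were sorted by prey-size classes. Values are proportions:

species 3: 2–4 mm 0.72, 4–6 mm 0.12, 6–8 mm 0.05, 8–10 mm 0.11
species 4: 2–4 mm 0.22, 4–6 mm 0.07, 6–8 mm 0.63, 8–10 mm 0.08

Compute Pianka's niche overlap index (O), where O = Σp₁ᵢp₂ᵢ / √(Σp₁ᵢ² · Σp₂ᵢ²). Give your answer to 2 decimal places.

0.41

Σ p₁ᵢp₂ᵢ = 0.1584 + 0.0084 + 0.0315 + 0.0088 = 0.2071
Σp_1ᵢ² = 0.72² + 0.12² + 0.05² + 0.11² = 0.5184 + 0.0144 + 0.0025 + 0.0121 = 0.5474
Σp_2ᵢ² = 0.22² + 0.07² + 0.63² + 0.08² = 0.0484 + 0.0049 + 0.3969 + 0.0064 = 0.4566
O = 0.2071 / √(0.5474 × 0.4566) = 0.2071 / 0.49994 = 0.4142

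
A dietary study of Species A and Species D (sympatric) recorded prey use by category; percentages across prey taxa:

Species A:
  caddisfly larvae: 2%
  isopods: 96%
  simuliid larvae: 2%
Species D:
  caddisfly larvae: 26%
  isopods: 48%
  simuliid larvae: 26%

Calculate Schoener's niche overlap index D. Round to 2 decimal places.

0.52

Convert percentages to proportions (divide by 100).
Σ|p₁ᵢ − p₂ᵢ| = 0.24 + 0.48 + 0.24 = 0.96
D = 1 − ½ × 0.96 = 1 − 0.480 = 0.5200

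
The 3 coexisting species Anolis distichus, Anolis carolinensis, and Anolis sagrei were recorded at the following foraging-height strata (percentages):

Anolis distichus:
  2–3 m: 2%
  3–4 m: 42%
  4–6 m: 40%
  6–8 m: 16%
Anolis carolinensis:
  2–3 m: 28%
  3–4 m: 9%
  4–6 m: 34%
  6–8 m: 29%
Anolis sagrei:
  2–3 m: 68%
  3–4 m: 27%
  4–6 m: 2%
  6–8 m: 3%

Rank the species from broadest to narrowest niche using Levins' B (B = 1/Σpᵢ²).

Anolis carolinensis > Anolis distichus > Anolis sagrei

Convert percentages to proportions (divide by 100).
Σp_distᵢ² = 0.02² + 0.42² + 0.40² + 0.16² = 0.0004 + 0.1764 + 0.1600 + 0.0256 = 0.3624
B_dist = 1 / 0.3624 = 2.7594
Σp_caroᵢ² = 0.28² + 0.09² + 0.34² + 0.29² = 0.0784 + 0.0081 + 0.1156 + 0.0841 = 0.2862
B_caro = 1 / 0.2862 = 3.4941
Σp_sagrᵢ² = 0.68² + 0.27² + 0.02² + 0.03² = 0.4624 + 0.0729 + 0.0004 + 0.0009 = 0.5366
B_sagr = 1 / 0.5366 = 1.8636
Ranking by B (broadest → narrowest): Anolis carolinensis (3.49) > Anolis distichus (2.76) > Anolis sagrei (1.86)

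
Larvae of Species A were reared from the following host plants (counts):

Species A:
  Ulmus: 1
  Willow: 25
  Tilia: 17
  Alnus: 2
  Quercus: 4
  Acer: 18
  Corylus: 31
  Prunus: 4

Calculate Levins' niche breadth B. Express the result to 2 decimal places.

4.65

Proportions for Species A (n=102): 1/102=0.0098, 25/102=0.2451, 17/102=0.1667, 2/102=0.0196, 4/102=0.0392, 18/102=0.1765, 31/102=0.3039, 4/102=0.0392
Σpᵢ² = 0.0098² + 0.2451² + 0.1667² + 0.0196² + 0.0392² + 0.1765² + 0.3039² + 0.0392² = 0.000096 + 0.060074 + 0.027789 + 0.000384 + 0.001537 + 0.031152 + 0.092355 + 0.001537 = 0.214924
B = 1 / 0.214924 = 4.6528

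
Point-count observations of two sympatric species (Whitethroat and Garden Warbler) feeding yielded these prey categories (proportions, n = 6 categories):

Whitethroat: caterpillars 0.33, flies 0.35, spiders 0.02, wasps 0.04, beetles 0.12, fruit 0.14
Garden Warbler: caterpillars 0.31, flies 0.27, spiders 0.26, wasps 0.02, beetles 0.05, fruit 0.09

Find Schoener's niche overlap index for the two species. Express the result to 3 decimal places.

0.760

Σ|p₁ᵢ − p₂ᵢ| = 0.02 + 0.08 + 0.24 + 0.02 + 0.07 + 0.05 = 0.48
D = 1 − ½ × 0.48 = 1 − 0.240 = 0.76000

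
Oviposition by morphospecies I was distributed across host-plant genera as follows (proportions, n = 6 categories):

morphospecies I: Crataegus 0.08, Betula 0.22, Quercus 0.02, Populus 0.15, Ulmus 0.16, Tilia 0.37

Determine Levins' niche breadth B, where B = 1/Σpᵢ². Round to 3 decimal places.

4.163

Σpᵢ² = 0.08² + 0.22² + 0.02² + 0.15² + 0.16² + 0.37² = 0.0064 + 0.0484 + 0.0004 + 0.0225 + 0.0256 + 0.1369 = 0.2402
B = 1 / 0.2402 = 4.16320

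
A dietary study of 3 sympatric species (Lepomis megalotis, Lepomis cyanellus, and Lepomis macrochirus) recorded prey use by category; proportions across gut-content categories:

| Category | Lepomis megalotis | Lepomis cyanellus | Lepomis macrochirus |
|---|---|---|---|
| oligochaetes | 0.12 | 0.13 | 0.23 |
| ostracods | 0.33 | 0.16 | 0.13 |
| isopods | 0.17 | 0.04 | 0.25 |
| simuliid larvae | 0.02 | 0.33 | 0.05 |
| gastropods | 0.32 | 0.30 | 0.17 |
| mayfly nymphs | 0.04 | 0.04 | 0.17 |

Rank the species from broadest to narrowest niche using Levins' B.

Σp_megaᵢ² = 0.12² + 0.33² + 0.17² + 0.02² + 0.32² + 0.04² = 0.0144 + 0.1089 + 0.0289 + 0.0004 + 0.1024 + 0.0016 = 0.2566
B_mega = 1 / 0.2566 = 3.8971
Σp_cyanᵢ² = 0.13² + 0.16² + 0.04² + 0.33² + 0.30² + 0.04² = 0.0169 + 0.0256 + 0.0016 + 0.1089 + 0.0900 + 0.0016 = 0.2446
B_cyan = 1 / 0.2446 = 4.0883
Σp_macrᵢ² = 0.23² + 0.13² + 0.25² + 0.05² + 0.17² + 0.17² = 0.0529 + 0.0169 + 0.0625 + 0.0025 + 0.0289 + 0.0289 = 0.1926
B_macr = 1 / 0.1926 = 5.1921
Ranking by B (broadest → narrowest): Lepomis macrochirus (5.19) > Lepomis cyanellus (4.09) > Lepomis megalotis (3.90)

Lepomis macrochirus > Lepomis cyanellus > Lepomis megalotis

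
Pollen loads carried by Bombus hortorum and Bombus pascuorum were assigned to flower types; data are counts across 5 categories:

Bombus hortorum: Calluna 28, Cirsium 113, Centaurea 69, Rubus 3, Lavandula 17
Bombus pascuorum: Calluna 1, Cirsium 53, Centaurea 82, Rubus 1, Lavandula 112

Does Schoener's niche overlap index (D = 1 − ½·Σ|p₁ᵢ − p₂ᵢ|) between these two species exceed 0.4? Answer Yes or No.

Yes

Proportions for Bombus hortorum (n=230): 28/230=0.1217, 113/230=0.4913, 69/230=0.3000, 3/230=0.0130, 17/230=0.0739
Proportions for Bombus pascuorum (n=249): 1/249=0.0040, 53/249=0.2129, 82/249=0.3293, 1/249=0.0040, 112/249=0.4498
Σ|p₁ᵢ − p₂ᵢ| = 0.1177 + 0.2784 + 0.0293 + 0.0090 + 0.3759 = 0.8103
D = 1 − ½ × 0.8103 = 1 − 0.40515 = 0.59485
D = 0.59485 > 0.4 → Yes.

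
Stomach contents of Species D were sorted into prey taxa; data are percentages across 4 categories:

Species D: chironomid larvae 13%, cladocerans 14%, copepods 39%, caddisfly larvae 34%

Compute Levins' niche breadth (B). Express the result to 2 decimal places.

3.29

Convert percentages to proportions (divide by 100).
Σpᵢ² = 0.13² + 0.14² + 0.39² + 0.34² = 0.0169 + 0.0196 + 0.1521 + 0.1156 = 0.3042
B = 1 / 0.3042 = 3.2873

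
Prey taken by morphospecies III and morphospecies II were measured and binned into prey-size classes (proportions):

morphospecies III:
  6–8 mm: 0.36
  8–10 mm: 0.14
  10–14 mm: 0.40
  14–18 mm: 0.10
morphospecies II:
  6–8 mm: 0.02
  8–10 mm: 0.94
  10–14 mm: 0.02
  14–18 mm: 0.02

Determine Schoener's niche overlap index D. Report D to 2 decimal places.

0.20

Σ|p₁ᵢ − p₂ᵢ| = 0.34 + 0.80 + 0.38 + 0.08 = 1.60
D = 1 − ½ × 1.60 = 1 − 0.800 = 0.2000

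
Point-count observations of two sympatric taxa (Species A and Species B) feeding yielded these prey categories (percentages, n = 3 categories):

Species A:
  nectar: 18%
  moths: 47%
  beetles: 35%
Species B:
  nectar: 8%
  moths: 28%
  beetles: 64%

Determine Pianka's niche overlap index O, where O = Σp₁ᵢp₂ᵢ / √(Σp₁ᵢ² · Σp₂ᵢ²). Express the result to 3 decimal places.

0.858

Convert percentages to proportions (divide by 100).
Σ p₁ᵢp₂ᵢ = 0.0144 + 0.1316 + 0.2240 = 0.3700
Σp_1ᵢ² = 0.18² + 0.47² + 0.35² = 0.0324 + 0.2209 + 0.1225 = 0.3758
Σp_2ᵢ² = 0.08² + 0.28² + 0.64² = 0.0064 + 0.0784 + 0.4096 = 0.4944
O = 0.3700 / √(0.3758 × 0.4944) = 0.3700 / 0.431040 = 0.85839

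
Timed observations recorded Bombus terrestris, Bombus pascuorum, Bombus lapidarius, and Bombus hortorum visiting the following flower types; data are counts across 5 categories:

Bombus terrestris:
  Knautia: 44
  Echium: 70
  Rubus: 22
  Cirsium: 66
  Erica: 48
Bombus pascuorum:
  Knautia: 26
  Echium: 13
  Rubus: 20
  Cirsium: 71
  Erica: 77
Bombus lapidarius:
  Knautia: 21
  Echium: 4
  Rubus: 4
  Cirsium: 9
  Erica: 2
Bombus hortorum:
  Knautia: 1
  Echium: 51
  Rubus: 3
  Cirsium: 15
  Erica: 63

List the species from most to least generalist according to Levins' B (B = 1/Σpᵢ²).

Bombus terrestris > Bombus pascuorum > Bombus lapidarius > Bombus hortorum

Proportions for Bombus terrestris (n=250): 44/250=0.1760, 70/250=0.2800, 22/250=0.0880, 66/250=0.2640, 48/250=0.1920
Proportions for Bombus pascuorum (n=207): 26/207=0.1256, 13/207=0.0628, 20/207=0.0966, 71/207=0.3430, 77/207=0.3720
Proportions for Bombus lapidarius (n=40): 21/40=0.5250, 4/40=0.1000, 4/40=0.1000, 9/40=0.2250, 2/40=0.0500
Proportions for Bombus hortorum (n=133): 1/133=0.0075, 51/133=0.3835, 3/133=0.0226, 15/133=0.1128, 63/133=0.4737
Σp_terrᵢ² = 0.1760² + 0.2800² + 0.0880² + 0.2640² + 0.1920² = 0.030976 + 0.078400 + 0.007744 + 0.069696 + 0.036864 = 0.223680
B_terr = 1 / 0.223680 = 4.4707
Σp_pascᵢ² = 0.1256² + 0.0628² + 0.0966² + 0.3430² + 0.3720² = 0.015775 + 0.003944 + 0.009332 + 0.117649 + 0.138384 = 0.285084
B_pasc = 1 / 0.285084 = 3.5077
Σp_lapiᵢ² = 0.5250² + 0.1000² + 0.1000² + 0.2250² + 0.0500² = 0.275625 + 0.010000 + 0.010000 + 0.050625 + 0.002500 = 0.348750
B_lapi = 1 / 0.348750 = 2.8674
Σp_hortᵢ² = 0.0075² + 0.3835² + 0.0226² + 0.1128² + 0.4737² = 0.000056 + 0.147072 + 0.000511 + 0.012724 + 0.224392 = 0.384755
B_hort = 1 / 0.384755 = 2.5991
Ranking by B (broadest → narrowest): Bombus terrestris (4.47) > Bombus pascuorum (3.51) > Bombus lapidarius (2.87) > Bombus hortorum (2.60)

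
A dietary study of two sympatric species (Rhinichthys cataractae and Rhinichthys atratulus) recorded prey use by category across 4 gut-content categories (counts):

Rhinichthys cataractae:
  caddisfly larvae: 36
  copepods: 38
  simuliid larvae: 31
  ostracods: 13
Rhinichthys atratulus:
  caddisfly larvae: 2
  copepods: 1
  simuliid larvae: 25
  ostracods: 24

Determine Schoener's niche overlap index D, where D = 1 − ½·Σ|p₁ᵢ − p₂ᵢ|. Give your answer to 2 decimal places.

0.43

Proportions for Rhinichthys cataractae (n=118): 36/118=0.3051, 38/118=0.3220, 31/118=0.2627, 13/118=0.1102
Proportions for Rhinichthys atratulus (n=52): 2/52=0.0385, 1/52=0.0192, 25/52=0.4808, 24/52=0.4615
Σ|p₁ᵢ − p₂ᵢ| = 0.2666 + 0.3028 + 0.2181 + 0.3513 = 1.1388
D = 1 − ½ × 1.1388 = 1 − 0.56940 = 0.43060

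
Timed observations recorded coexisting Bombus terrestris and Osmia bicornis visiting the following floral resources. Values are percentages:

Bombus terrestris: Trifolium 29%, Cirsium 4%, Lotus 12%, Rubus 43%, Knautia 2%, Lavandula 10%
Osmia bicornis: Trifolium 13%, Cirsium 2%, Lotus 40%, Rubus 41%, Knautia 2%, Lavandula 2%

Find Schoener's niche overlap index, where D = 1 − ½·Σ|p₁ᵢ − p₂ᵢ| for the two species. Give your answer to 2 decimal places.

Convert percentages to proportions (divide by 100).
Σ|p₁ᵢ − p₂ᵢ| = 0.16 + 0.02 + 0.28 + 0.02 + 0.00 + 0.08 = 0.56
D = 1 − ½ × 0.56 = 1 − 0.280 = 0.7200

0.72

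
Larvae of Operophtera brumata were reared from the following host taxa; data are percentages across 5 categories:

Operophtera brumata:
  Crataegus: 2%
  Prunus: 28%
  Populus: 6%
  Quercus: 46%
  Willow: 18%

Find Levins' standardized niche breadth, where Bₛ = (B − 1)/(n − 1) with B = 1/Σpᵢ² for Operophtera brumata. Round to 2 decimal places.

0.52

Convert percentages to proportions (divide by 100).
Σpᵢ² = 0.02² + 0.28² + 0.06² + 0.46² + 0.18² = 0.0004 + 0.0784 + 0.0036 + 0.2116 + 0.0324 = 0.3264
B = 1 / 0.3264 = 3.0637
Bₛ = (B − 1)/(n − 1) = (3.0637 − 1)/(5 − 1) = 2.0637/4 = 0.5159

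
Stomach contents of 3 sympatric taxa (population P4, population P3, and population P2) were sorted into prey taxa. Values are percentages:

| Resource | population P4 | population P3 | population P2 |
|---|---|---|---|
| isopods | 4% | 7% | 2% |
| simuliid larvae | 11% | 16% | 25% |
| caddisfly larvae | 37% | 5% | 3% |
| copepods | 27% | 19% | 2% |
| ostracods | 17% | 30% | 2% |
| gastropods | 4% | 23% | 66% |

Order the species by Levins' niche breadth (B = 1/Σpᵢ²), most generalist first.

Convert percentages to proportions (divide by 100).
Σp_P4ᵢ² = 0.04² + 0.11² + 0.37² + 0.27² + 0.17² + 0.04² = 0.0016 + 0.0121 + 0.1369 + 0.0729 + 0.0289 + 0.0016 = 0.2540
B_P4 = 1 / 0.2540 = 3.9370
Σp_P3ᵢ² = 0.07² + 0.16² + 0.05² + 0.19² + 0.30² + 0.23² = 0.0049 + 0.0256 + 0.0025 + 0.0361 + 0.0900 + 0.0529 = 0.2120
B_P3 = 1 / 0.2120 = 4.7170
Σp_P2ᵢ² = 0.02² + 0.25² + 0.03² + 0.02² + 0.02² + 0.66² = 0.0004 + 0.0625 + 0.0009 + 0.0004 + 0.0004 + 0.4356 = 0.5002
B_P2 = 1 / 0.5002 = 1.9992
Ranking by B (broadest → narrowest): population P3 (4.72) > population P4 (3.94) > population P2 (2.00)

population P3 > population P4 > population P2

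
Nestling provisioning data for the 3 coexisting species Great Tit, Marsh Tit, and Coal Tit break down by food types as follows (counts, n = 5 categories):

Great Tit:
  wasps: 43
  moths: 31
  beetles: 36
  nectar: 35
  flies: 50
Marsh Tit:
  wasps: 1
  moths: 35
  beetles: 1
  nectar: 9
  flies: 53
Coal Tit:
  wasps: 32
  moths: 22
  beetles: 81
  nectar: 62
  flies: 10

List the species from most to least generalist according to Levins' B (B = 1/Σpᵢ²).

Great Tit > Coal Tit > Marsh Tit

Proportions for Great Tit (n=195): 43/195=0.2205, 31/195=0.1590, 36/195=0.1846, 35/195=0.1795, 50/195=0.2564
Proportions for Marsh Tit (n=99): 1/99=0.0101, 35/99=0.3535, 1/99=0.0101, 9/99=0.0909, 53/99=0.5354
Proportions for Coal Tit (n=207): 32/207=0.1546, 22/207=0.1063, 81/207=0.3913, 62/207=0.2995, 10/207=0.0483
Σp_Greaᵢ² = 0.2205² + 0.1590² + 0.1846² + 0.1795² + 0.2564² = 0.048620 + 0.025281 + 0.034077 + 0.032220 + 0.065741 = 0.205939
B_Grea = 1 / 0.205939 = 4.8558
Σp_Marsᵢ² = 0.0101² + 0.3535² + 0.0101² + 0.0909² + 0.5354² = 0.000102 + 0.124962 + 0.000102 + 0.008263 + 0.286653 = 0.420082
B_Mars = 1 / 0.420082 = 2.3805
Σp_Coalᵢ² = 0.1546² + 0.1063² + 0.3913² + 0.2995² + 0.0483² = 0.023901 + 0.011300 + 0.153116 + 0.089700 + 0.002333 = 0.280350
B_Coal = 1 / 0.280350 = 3.5670
Ranking by B (broadest → narrowest): Great Tit (4.86) > Coal Tit (3.57) > Marsh Tit (2.38)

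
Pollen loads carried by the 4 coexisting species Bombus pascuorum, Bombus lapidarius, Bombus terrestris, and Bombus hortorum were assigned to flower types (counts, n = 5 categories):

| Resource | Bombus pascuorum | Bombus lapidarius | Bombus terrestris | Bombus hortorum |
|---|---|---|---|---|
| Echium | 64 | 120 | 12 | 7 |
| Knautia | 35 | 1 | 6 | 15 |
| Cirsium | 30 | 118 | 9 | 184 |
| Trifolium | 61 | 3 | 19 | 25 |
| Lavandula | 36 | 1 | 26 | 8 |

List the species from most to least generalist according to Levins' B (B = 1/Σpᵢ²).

Proportions for Bombus pascuorum (n=226): 64/226=0.2832, 35/226=0.1549, 30/226=0.1327, 61/226=0.2699, 36/226=0.1593
Proportions for Bombus lapidarius (n=243): 120/243=0.4938, 1/243=0.0041, 118/243=0.4856, 3/243=0.0123, 1/243=0.0041
Proportions for Bombus terrestris (n=72): 12/72=0.1667, 6/72=0.0833, 9/72=0.1250, 19/72=0.2639, 26/72=0.3611
Proportions for Bombus hortorum (n=239): 7/239=0.0293, 15/239=0.0628, 184/239=0.7699, 25/239=0.1046, 8/239=0.0335
Σp_pascᵢ² = 0.2832² + 0.1549² + 0.1327² + 0.2699² + 0.1593² = 0.080202 + 0.023994 + 0.017609 + 0.072846 + 0.025376 = 0.220027
B_pasc = 1 / 0.220027 = 4.5449
Σp_lapiᵢ² = 0.4938² + 0.0041² + 0.4856² + 0.0123² + 0.0041² = 0.243838 + 0.000017 + 0.235807 + 0.000151 + 0.000017 = 0.479830
B_lapi = 1 / 0.479830 = 2.0841
Σp_terrᵢ² = 0.1667² + 0.0833² + 0.1250² + 0.2639² + 0.3611² = 0.027789 + 0.006939 + 0.015625 + 0.069643 + 0.130393 = 0.250389
B_terr = 1 / 0.250389 = 3.9938
Σp_hortᵢ² = 0.0293² + 0.0628² + 0.7699² + 0.1046² + 0.0335² = 0.000858 + 0.003944 + 0.592746 + 0.010941 + 0.001122 = 0.609611
B_hort = 1 / 0.609611 = 1.6404
Ranking by B (broadest → narrowest): Bombus pascuorum (4.54) > Bombus terrestris (3.99) > Bombus lapidarius (2.08) > Bombus hortorum (1.64)

Bombus pascuorum > Bombus terrestris > Bombus lapidarius > Bombus hortorum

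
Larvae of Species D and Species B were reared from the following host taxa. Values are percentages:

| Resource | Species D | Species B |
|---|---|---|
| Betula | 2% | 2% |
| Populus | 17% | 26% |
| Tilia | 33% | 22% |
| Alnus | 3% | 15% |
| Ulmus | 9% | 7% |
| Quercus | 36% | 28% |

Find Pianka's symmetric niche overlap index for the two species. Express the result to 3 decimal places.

Convert percentages to proportions (divide by 100).
Σ p₁ᵢp₂ᵢ = 0.0004 + 0.0442 + 0.0726 + 0.0045 + 0.0063 + 0.1008 = 0.2288
Σp_1ᵢ² = 0.02² + 0.17² + 0.33² + 0.03² + 0.09² + 0.36² = 0.0004 + 0.0289 + 0.1089 + 0.0009 + 0.0081 + 0.1296 = 0.2768
Σp_2ᵢ² = 0.02² + 0.26² + 0.22² + 0.15² + 0.07² + 0.28² = 0.0004 + 0.0676 + 0.0484 + 0.0225 + 0.0049 + 0.0784 = 0.2222
O = 0.2288 / √(0.2768 × 0.2222) = 0.2288 / 0.248002 = 0.92257

0.923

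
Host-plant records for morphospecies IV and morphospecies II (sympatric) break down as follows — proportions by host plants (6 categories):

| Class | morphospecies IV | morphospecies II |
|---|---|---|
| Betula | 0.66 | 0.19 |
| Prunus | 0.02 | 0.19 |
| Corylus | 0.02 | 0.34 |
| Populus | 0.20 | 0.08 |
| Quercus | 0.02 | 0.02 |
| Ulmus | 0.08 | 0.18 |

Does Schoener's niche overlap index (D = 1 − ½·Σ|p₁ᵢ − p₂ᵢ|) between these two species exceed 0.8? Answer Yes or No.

No

Σ|p₁ᵢ − p₂ᵢ| = 0.47 + 0.17 + 0.32 + 0.12 + 0.00 + 0.10 = 1.18
D = 1 − ½ × 1.18 = 1 − 0.590 = 0.4100
D = 0.4100 < 0.8 → No.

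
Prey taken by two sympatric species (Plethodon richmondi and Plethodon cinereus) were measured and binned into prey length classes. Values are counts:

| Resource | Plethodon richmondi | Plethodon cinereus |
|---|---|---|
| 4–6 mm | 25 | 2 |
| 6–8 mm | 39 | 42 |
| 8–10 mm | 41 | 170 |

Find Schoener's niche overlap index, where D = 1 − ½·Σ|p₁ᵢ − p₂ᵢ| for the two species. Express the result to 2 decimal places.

0.60

Proportions for Plethodon richmondi (n=105): 25/105=0.2381, 39/105=0.3714, 41/105=0.3905
Proportions for Plethodon cinereus (n=214): 2/214=0.0093, 42/214=0.1963, 170/214=0.7944
Σ|p₁ᵢ − p₂ᵢ| = 0.2288 + 0.1751 + 0.4039 = 0.8078
D = 1 − ½ × 0.8078 = 1 − 0.40390 = 0.59610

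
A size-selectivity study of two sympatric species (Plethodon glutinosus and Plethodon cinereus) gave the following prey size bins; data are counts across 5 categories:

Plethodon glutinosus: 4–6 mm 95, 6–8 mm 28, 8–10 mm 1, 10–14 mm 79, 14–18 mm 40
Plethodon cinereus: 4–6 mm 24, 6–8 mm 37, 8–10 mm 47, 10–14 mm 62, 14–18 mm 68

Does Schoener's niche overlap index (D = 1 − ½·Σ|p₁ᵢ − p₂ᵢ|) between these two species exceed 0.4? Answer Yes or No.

Yes

Proportions for Plethodon glutinosus (n=243): 95/243=0.3909, 28/243=0.1152, 1/243=0.0041, 79/243=0.3251, 40/243=0.1646
Proportions for Plethodon cinereus (n=238): 24/238=0.1008, 37/238=0.1555, 47/238=0.1975, 62/238=0.2605, 68/238=0.2857
Σ|p₁ᵢ − p₂ᵢ| = 0.2901 + 0.0403 + 0.1934 + 0.0646 + 0.1211 = 0.7095
D = 1 − ½ × 0.7095 = 1 − 0.35475 = 0.64525
D = 0.64525 > 0.4 → Yes.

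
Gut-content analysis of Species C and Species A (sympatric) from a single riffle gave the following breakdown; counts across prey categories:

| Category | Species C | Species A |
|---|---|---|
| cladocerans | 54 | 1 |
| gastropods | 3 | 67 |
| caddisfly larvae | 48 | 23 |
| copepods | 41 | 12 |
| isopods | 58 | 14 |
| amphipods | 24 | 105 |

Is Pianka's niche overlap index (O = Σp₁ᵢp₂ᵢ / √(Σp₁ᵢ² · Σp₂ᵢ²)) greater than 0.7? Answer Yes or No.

No

Proportions for Species C (n=228): 54/228=0.2368, 3/228=0.0132, 48/228=0.2105, 41/228=0.1798, 58/228=0.2544, 24/228=0.1053
Proportions for Species A (n=222): 1/222=0.0045, 67/222=0.3018, 23/222=0.1036, 12/222=0.0541, 14/222=0.0631, 105/222=0.4730
Σ p₁ᵢp₂ᵢ = 0.001066 + 0.003984 + 0.021808 + 0.009727 + 0.016053 + 0.049807 = 0.102445
Σp_1ᵢ² = 0.2368² + 0.0132² + 0.2105² + 0.1798² + 0.2544² + 0.1053² = 0.056074 + 0.000174 + 0.044310 + 0.032328 + 0.064719 + 0.011088 = 0.208693
Σp_2ᵢ² = 0.0045² + 0.3018² + 0.1036² + 0.0541² + 0.0631² + 0.4730² = 0.000020 + 0.091083 + 0.010733 + 0.002927 + 0.003982 + 0.223729 = 0.332474
O = 0.102445 / √(0.208693 × 0.332474) = 0.102445 / 0.2634103 = 0.3889
O = 0.3889 < 0.7 → No.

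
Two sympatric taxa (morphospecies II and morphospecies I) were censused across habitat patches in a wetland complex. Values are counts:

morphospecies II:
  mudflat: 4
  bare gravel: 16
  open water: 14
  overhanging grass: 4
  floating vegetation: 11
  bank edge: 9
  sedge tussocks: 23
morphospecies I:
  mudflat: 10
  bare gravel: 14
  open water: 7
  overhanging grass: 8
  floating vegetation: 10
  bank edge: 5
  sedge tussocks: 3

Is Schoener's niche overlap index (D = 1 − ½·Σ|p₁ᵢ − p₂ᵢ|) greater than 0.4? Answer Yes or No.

Proportions for morphospecies II (n=81): 4/81=0.0494, 16/81=0.1975, 14/81=0.1728, 4/81=0.0494, 11/81=0.1358, 9/81=0.1111, 23/81=0.2840
Proportions for morphospecies I (n=57): 10/57=0.1754, 14/57=0.2456, 7/57=0.1228, 8/57=0.1404, 10/57=0.1754, 5/57=0.0877, 3/57=0.0526
Σ|p₁ᵢ − p₂ᵢ| = 0.1260 + 0.0481 + 0.0500 + 0.0910 + 0.0396 + 0.0234 + 0.2314 = 0.6095
D = 1 − ½ × 0.6095 = 1 − 0.30475 = 0.69525
D = 0.69525 > 0.4 → Yes.

Yes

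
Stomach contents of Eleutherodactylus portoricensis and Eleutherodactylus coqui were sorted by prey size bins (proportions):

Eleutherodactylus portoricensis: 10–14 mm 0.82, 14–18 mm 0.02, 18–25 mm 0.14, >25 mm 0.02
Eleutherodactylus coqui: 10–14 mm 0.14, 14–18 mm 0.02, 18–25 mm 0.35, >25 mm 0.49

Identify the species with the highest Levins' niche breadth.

Eleutherodactylus coqui

Σp_portᵢ² = 0.82² + 0.02² + 0.14² + 0.02² = 0.6724 + 0.0004 + 0.0196 + 0.0004 = 0.6928
B_port = 1 / 0.6928 = 1.4434
Σp_coquᵢ² = 0.14² + 0.02² + 0.35² + 0.49² = 0.0196 + 0.0004 + 0.1225 + 0.2401 = 0.3826
B_coqu = 1 / 0.3826 = 2.6137
Highest B → broadest niche (most generalist): Eleutherodactylus coqui (B = 2.61).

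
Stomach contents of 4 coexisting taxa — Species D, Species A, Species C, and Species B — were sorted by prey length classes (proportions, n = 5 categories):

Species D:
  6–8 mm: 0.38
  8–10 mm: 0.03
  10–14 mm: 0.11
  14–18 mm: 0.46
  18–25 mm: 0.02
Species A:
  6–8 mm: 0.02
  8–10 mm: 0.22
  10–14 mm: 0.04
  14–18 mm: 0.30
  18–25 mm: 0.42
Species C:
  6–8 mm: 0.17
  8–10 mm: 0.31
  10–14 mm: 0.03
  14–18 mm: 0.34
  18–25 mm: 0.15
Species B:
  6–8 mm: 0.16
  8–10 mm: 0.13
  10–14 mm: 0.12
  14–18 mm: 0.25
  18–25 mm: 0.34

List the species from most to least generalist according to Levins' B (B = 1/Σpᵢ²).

Σp_Dᵢ² = 0.38² + 0.03² + 0.11² + 0.46² + 0.02² = 0.1444 + 0.0009 + 0.0121 + 0.2116 + 0.0004 = 0.3694
B_D = 1 / 0.3694 = 2.7071
Σp_Aᵢ² = 0.02² + 0.22² + 0.04² + 0.30² + 0.42² = 0.0004 + 0.0484 + 0.0016 + 0.0900 + 0.1764 = 0.3168
B_A = 1 / 0.3168 = 3.1566
Σp_Cᵢ² = 0.17² + 0.31² + 0.03² + 0.34² + 0.15² = 0.0289 + 0.0961 + 0.0009 + 0.1156 + 0.0225 = 0.2640
B_C = 1 / 0.2640 = 3.7879
Σp_Bᵢ² = 0.16² + 0.13² + 0.12² + 0.25² + 0.34² = 0.0256 + 0.0169 + 0.0144 + 0.0625 + 0.1156 = 0.2350
B_B = 1 / 0.2350 = 4.2553
Ranking by B (broadest → narrowest): Species B (4.26) > Species C (3.79) > Species A (3.16) > Species D (2.71)

Species B > Species C > Species A > Species D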